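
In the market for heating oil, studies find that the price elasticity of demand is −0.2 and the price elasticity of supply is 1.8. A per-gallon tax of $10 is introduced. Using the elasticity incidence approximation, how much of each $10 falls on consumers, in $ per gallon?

Consumers bear ≈ $9 per gallon.

Incidence ratio: consumers' share ≈ εs / (εs + |εd|) = 1.8 / (1.8 + 0.2) = 0.9.
So consumers bear ≈ 0.9 × $10 = $9; producers bear $1.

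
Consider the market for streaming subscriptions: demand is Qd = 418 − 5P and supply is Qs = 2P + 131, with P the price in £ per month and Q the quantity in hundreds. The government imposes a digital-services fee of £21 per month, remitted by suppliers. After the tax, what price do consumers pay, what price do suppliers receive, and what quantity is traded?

Consumers pay £47; suppliers receive £26; quantity = 183.

Without the tax, 418 − 5P = 2P + 131 gives 7P = 287, so P* = £41 and Q* = 213.
With the tax collected from suppliers, supply shifts: Qs = 2(P − 21) + 131.
New equilibrium: consumers pay £47, suppliers receive £26, Q = 183. (Wedge: Pb − Ps = 21.)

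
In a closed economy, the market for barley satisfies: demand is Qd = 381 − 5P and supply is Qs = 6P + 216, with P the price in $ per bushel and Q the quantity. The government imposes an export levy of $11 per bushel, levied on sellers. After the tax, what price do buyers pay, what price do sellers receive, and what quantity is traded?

Without the tax, 381 − 5P = 6P + 216 gives 11P = 165, so P* = $15 and Q* = 306.
With the tax collected from sellers, supply shifts: Qs = 6(P − 11) + 216.
Solving gives Q = 276 with buyers paying $21 and sellers receiving $10 (the $11 wedge).

Buyers pay $21; sellers receive $10; quantity = 276.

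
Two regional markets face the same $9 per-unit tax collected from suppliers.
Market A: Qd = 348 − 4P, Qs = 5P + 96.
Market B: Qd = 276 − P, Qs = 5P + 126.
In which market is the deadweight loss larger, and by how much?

Market A: pre-tax P* = $28, Q* = 236; post-tax Q = 216; deadweight loss = $90.
Market B: pre-tax P* = $25, Q* = 251; post-tax Q = 243.5; deadweight loss = $33.75.
Difference: $90 vs $33.75 → market A is larger by $56.25.

Market A, by $56.25.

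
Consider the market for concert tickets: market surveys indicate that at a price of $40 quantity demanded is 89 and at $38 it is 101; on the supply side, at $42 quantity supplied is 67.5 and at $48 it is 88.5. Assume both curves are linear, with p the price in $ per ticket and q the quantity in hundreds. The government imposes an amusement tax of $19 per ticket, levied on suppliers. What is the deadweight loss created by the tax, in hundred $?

Deadweight loss = $399 hundred.

Demand slope: (101 − 89)/(38 − 40) = -6, so qd = 329 − 6p.
Supply slope: (88.5 − 67.5)/(48 − 42) = 3.5, so qs = 3.5p − 79.5.
Without the tax, 329 − 6p = 3.5p − 79.5 gives 9.5p = 408.5, so p* = $43 and q* = 71.
With the tax collected from suppliers, supply shifts: qs = 3.5(p − 19) − 79.5.
Solving gives q = 29 with consumers paying $50 and suppliers receiving $31 (the $19 wedge).
Quantity falls by |ΔQ| = |71 − 29| = 42.
DWL = ½ · t · |ΔQ| = ½ · 19 · 42 = $399.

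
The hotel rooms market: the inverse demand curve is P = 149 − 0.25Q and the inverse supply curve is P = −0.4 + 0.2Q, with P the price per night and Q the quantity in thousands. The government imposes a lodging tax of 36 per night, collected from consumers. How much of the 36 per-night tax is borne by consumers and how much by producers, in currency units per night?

Rewrite in direct form: Qd = 596 − 4P and Qs = 5P + 2.
Without the tax, 596 − 4P = 5P + 2 gives 9P = 594, so P* = 66 and Q* = 332.
With the tax collected from consumers, demand (in seller-price terms) shifts: Qd = 596 − 4(P + 36).
New equilibrium: consumers pay 86, producers receive 50, Q = 252. (Wedge: Pb − Ps = 36.)
Burden on consumers: 20; on producers: 16. (They sum to 36.)
The less price-elastic side of the market bears the larger share of a per-unit tax.

Consumers bear 20 per night; producers bear 16 per night.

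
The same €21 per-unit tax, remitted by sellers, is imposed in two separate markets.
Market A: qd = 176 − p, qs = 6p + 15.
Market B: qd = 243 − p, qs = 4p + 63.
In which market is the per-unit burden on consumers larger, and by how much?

Market A, by €1.2.

Market A: pre-tax p* = €23, q* = 153; post-tax q = 135; per-unit burden on consumers = €18.
Market B: pre-tax p* = €36, q* = 207; post-tax q = 190.2; per-unit burden on consumers = €16.8.
Difference: €18 vs €16.8 → market A is larger by €1.2.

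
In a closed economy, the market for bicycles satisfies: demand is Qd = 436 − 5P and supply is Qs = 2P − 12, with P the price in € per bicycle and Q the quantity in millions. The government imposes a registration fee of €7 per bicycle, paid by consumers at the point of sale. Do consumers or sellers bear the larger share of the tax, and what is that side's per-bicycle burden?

Before the tax: set 436 − 5P = 2P − 12 → P* = €64, Q* = 116.
With the tax collected from consumers, demand (in seller-price terms) shifts: Qd = 436 − 5(P + 7).
New equilibrium: consumers pay €66, sellers receive €59, Q = 106. (Wedge: Pb − Ps = 7.)
Per-bicycle burden: consumers €2, sellers €5.
Sellers take the larger share because supply is less price-elastic here (demand slope 5 vs supply slope 2).
The less price-elastic side of the market bears the larger share of a per-unit tax.

Sellers bear the larger share: €5 per bicycle.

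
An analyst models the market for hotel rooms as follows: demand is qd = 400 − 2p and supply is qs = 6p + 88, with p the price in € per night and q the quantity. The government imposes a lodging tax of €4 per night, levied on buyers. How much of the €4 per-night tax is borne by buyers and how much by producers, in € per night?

Buyers bear €3 per night; producers bear €1 per night.

Without the tax, 400 − 2p = 6p + 88 gives 8p = 312, so p* = €39 and q* = 322.
With the tax collected from buyers, demand (in seller-price terms) shifts: qd = 400 − 2(p + 4).
Solving gives q = 316 with buyers paying €42 and producers receiving €38 (the €4 wedge).
Burden on buyers: €3; on producers: €1. (They sum to €4.)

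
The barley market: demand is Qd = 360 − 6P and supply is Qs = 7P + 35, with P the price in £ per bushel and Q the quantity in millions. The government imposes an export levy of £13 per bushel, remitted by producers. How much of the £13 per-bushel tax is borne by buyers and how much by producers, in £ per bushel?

Buyers bear £7 per bushel; producers bear £6 per bushel.

Without the tax, 360 − 6P = 7P + 35 gives 13P = 325, so P* = £25 and Q* = 210.
With the tax collected from producers, supply shifts: Qs = 7(P − 13) + 35.
New equilibrium: buyers pay £32, producers receive £19, Q = 168. (Wedge: Pb − Ps = 13.)
Burden on buyers: £7; on producers: £6. (They sum to £13.)
The less price-elastic side of the market bears the larger share of a per-unit tax.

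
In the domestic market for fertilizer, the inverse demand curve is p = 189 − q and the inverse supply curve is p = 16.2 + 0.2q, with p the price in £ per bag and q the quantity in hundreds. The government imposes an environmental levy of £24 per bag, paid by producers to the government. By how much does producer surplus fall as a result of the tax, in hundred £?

Rewrite in direct form: qd = 189 − p and qs = 5p − 81.
Without the tax, 189 − p = 5p − 81 gives 6p = 270, so p* = £45 and q* = 144.
With the tax collected from producers, supply shifts: qs = 5(p − 24) − 81.
Solving gives q = 124 with buyers paying £65 and producers receiving £41 (the £24 wedge).
ΔPS is the trapezoid between Q = 124 and Q = 144 of height £4: ½ · (144 + 124) · 4 = £536.

Producer surplus falls by £536 hundred.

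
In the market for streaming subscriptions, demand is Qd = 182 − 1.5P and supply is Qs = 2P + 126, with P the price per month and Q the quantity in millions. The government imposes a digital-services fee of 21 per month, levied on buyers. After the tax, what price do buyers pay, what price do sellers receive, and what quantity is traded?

Before the tax: set 182 − 1.5P = 2P + 126 → P* = 16, Q* = 158.
With the tax collected from buyers, demand (in seller-price terms) shifts: Qd = 182 − 1.5(P + 21).
New equilibrium: buyers pay 28, sellers receive 7, Q = 140. (Wedge: Pb − Ps = 21.)
The less price-elastic side of the market bears the larger share of a per-unit tax.

Buyers pay 28; sellers receive 7; quantity = 140.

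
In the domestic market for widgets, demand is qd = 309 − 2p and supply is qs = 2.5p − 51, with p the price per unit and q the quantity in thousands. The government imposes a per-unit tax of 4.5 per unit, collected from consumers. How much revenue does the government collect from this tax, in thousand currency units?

Without the tax, 309 − 2p = 2.5p − 51 gives 4.5p = 360, so p* = 80 and q* = 149.
With the tax collected from consumers, demand (in seller-price terms) shifts: qd = 309 − 2(p + 4.5).
Solving gives q = 144 with consumers paying 82.5 and producers receiving 78 (the 4.5 wedge).
Revenue = t · Q = 4.5 · 144 = 648.

Tax revenue = 648 thousand.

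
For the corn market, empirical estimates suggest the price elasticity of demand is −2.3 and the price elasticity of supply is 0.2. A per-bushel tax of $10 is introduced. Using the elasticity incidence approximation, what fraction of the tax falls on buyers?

Incidence ratio: buyers' share ≈ εs / (εs + |εd|) = 0.2 / (0.2 + 2.3) = 0.08.
Supply is the less elastic side, so buyers bear the smaller share.

Buyers' share ≈ 0.08.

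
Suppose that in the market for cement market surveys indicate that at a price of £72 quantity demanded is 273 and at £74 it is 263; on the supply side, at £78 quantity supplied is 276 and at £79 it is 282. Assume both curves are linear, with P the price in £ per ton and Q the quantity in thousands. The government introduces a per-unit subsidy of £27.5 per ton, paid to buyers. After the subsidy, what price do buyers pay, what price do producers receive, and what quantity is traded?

Buyers pay £60; producers receive £87.5; quantity = 333.

Demand slope: (263 − 273)/(74 − 72) = -5, so Qd = 633 − 5P.
Supply slope: (282 − 276)/(79 − 78) = 6, so Qs = 6P − 192.
Before the subsidy: set 633 − 5P = 6P − 192 → P* = £75, Q* = 258.
With a per-unit subsidy paid to buyers, each effectively pays P − 27.5, so demand becomes Qd = 633 − 5(P − 27.5).
Solving gives Q = 333 with buyers paying £60 and producers receiving £87.5 (the £27.5 wedge).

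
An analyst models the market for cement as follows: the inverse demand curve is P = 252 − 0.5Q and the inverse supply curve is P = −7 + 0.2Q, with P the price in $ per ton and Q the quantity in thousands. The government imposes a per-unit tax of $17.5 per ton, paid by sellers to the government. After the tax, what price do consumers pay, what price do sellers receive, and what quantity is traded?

Consumers pay $79.5; sellers receive $62; quantity = 345.

Inverting to Q(P) form: Qd = 504 − 2P; Qs = 5P + 35.
Before the tax: set 504 − 2P = 5P + 35 → P* = $67, Q* = 370.
With the tax collected from sellers, supply shifts: Qs = 5(P − 17.5) + 35.
New equilibrium: consumers pay $79.5, sellers receive $62, Q = 345. (Wedge: Pb − Ps = 17.5.)
The less price-elastic side of the market bears the larger share of a per-unit tax.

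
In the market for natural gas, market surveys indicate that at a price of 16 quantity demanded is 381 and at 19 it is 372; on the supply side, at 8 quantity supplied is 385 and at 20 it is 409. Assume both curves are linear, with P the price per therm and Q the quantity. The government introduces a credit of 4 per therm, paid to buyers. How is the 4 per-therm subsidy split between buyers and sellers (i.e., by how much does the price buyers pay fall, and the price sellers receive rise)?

Buyers gain 1.6 per therm; sellers gain 2.4 per therm.

Demand slope: (372 − 381)/(19 − 16) = -3, so Qd = 429 − 3P.
Supply slope: (409 − 385)/(20 − 8) = 2, so Qs = 2P + 369.
Before the subsidy: set 429 − 3P = 2P + 369 → P* = 12, Q* = 393.
With a per-unit subsidy paid to buyers, each effectively pays P − 4, so demand becomes Qd = 429 − 3(P − 4).
Solving gives Q = 397.8 with buyers paying 10.4 and sellers receiving 14.4 (the 4 wedge).
Gain to buyers: 1.6; to sellers: 2.4. (They sum to 4.)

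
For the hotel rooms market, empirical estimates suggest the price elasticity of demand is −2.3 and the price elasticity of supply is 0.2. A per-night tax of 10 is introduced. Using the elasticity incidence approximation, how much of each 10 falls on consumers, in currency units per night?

Incidence ratio: consumers' share ≈ εs / (εs + |εd|) = 0.2 / (0.2 + 2.3) = 0.08.
So consumers bear ≈ 0.08 × 10 = 0.8; suppliers bear 9.2.

Consumers bear ≈ 0.8 per night.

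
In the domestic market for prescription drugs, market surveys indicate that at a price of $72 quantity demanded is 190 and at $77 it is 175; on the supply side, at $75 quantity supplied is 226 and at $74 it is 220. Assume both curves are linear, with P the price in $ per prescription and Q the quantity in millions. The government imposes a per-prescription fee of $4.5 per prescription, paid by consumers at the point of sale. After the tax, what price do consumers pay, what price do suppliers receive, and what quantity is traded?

Consumers pay $73; suppliers receive $68.5; quantity = 187.

Demand slope: (175 − 190)/(77 − 72) = -3, so Qd = 406 − 3P.
Supply slope: (220 − 226)/(74 − 75) = 6, so Qs = 6P − 224.
Without the tax, 406 − 3P = 6P − 224 gives 9P = 630, so P* = $70 and Q* = 196.
With the tax collected from consumers, demand (in seller-price terms) shifts: Qd = 406 − 3(P + 4.5).
New equilibrium: consumers pay $73, suppliers receive $68.5, Q = 187. (Wedge: Pb − Ps = 4.5.)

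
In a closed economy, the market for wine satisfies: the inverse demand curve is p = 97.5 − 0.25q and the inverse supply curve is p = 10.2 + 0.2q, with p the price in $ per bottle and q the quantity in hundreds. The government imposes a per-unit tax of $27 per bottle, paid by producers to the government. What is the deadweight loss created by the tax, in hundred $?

Rewrite in direct form: qd = 390 − 4p and qs = 5p − 51.
Before the tax: set 390 − 4p = 5p − 51 → p* = $49, q* = 194.
With the tax collected from producers, supply shifts: qs = 5(p − 27) − 51.
Solving gives q = 134 with consumers paying $64 and producers receiving $37 (the $27 wedge).
Quantity falls by |ΔQ| = |194 − 134| = 60.
DWL = ½ · t · |ΔQ| = ½ · 27 · 60 = $810.

Deadweight loss = $810 hundred.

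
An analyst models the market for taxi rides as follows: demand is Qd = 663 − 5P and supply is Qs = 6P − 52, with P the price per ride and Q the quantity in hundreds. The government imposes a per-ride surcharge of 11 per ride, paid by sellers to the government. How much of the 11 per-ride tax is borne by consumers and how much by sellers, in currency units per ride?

Without the tax, 663 − 5P = 6P − 52 gives 11P = 715, so P* = 65 and Q* = 338.
With the tax collected from sellers, supply shifts: Qs = 6(P − 11) − 52.
Solving gives Q = 308 with consumers paying 71 and sellers receiving 60 (the 11 wedge).
Burden on consumers: 6; on sellers: 5. (They sum to 11.)

Consumers bear 6 per ride; sellers bear 5 per ride.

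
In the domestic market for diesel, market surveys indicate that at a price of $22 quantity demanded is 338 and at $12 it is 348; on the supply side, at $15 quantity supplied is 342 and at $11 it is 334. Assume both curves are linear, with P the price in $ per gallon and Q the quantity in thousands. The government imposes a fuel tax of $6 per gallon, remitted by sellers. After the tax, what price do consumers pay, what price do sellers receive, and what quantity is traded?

Demand slope: (348 − 338)/(12 − 22) = -1, so Qd = 360 − P.
Supply slope: (334 − 342)/(11 − 15) = 2, so Qs = 2P + 312.
Without the tax, 360 − P = 2P + 312 gives 3P = 48, so P* = $16 and Q* = 344.
With the tax collected from sellers, supply shifts: Qs = 2(P − 6) + 312.
Solving gives Q = 340 with consumers paying $20 and sellers receiving $14 (the $6 wedge).
The less price-elastic side of the market bears the larger share of a per-unit tax.

Consumers pay $20; sellers receive $14; quantity = 340.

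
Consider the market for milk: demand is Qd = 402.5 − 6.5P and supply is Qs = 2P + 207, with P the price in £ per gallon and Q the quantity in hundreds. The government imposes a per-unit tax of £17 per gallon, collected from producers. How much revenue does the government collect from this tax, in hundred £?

Without the tax, 402.5 − 6.5P = 2P + 207 gives 8.5P = 195.5, so P* = £23 and Q* = 253.
With the tax collected from producers, supply shifts: Qs = 2(P − 17) + 207.
Solving gives Q = 227 with consumers paying £27 and producers receiving £10 (the £17 wedge).
Revenue = t · Q = 17 · 227 = £3859.

Tax revenue = £3859 hundred.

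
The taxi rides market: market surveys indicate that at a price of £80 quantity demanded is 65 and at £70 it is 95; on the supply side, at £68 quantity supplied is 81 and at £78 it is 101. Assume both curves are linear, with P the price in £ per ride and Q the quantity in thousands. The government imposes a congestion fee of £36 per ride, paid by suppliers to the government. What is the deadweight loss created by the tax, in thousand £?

Demand slope: (95 − 65)/(70 − 80) = -3, so Qd = 305 − 3P.
Supply slope: (101 − 81)/(78 − 68) = 2, so Qs = 2P − 55.
Without the tax, 305 − 3P = 2P − 55 gives 5P = 360, so P* = £72 and Q* = 89.
With the tax collected from suppliers, supply shifts: Qs = 2(P − 36) − 55.
New equilibrium: buyers pay £86.4, suppliers receive £50.4, Q = 45.8. (Wedge: Pb − Ps = 36.)
Quantity falls by |ΔQ| = |89 − 45.8| = 43.2.
DWL = ½ · t · |ΔQ| = ½ · 36 · 43.2 = £777.6.

Deadweight loss = £777.6 thousand.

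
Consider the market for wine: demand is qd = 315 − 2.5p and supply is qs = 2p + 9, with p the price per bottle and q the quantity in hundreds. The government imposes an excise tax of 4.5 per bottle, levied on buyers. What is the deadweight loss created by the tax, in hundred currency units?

Deadweight loss = 11.25 hundred.

Before the tax: set 315 − 2.5p = 2p + 9 → p* = 68, q* = 145.
With the tax collected from buyers, demand (in seller-price terms) shifts: qd = 315 − 2.5(p + 4.5).
Solving gives q = 140 with buyers paying 70 and sellers receiving 65.5 (the 4.5 wedge).
Quantity falls by |ΔQ| = |145 − 140| = 5.
DWL = ½ · t · |ΔQ| = ½ · 4.5 · 5 = 11.25.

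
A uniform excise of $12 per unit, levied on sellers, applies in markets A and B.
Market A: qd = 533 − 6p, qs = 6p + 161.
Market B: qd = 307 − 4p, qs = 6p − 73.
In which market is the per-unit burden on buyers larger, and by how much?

Market B, by $1.2.

Market A: pre-tax p* = $31, q* = 347; post-tax q = 311; per-unit burden on buyers = $6.
Market B: pre-tax p* = $38, q* = 155; post-tax q = 126.2; per-unit burden on buyers = $7.2.
Difference: $6 vs $7.2 → market B is larger by $1.2.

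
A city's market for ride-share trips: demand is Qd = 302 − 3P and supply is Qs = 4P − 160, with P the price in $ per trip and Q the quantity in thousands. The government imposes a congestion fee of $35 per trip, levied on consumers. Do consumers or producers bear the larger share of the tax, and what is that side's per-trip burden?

Consumers bear the larger share: $20 per trip.

Before the tax: set 302 − 3P = 4P − 160 → P* = $66, Q* = 104.
With the tax collected from consumers, demand (in seller-price terms) shifts: Qd = 302 − 3(P + 35).
Solving gives Q = 44 with consumers paying $86 and producers receiving $51 (the $35 wedge).
Per-trip burden: consumers $20, producers $15.
Consumers take the larger share because demand is less price-elastic here (demand slope 3 vs supply slope 4).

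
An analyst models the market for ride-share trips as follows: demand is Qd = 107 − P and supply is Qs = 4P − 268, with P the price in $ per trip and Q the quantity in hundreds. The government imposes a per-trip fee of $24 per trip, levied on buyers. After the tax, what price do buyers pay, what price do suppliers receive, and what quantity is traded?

Buyers pay $94.2; suppliers receive $70.2; quantity = 12.8.

Without the tax, 107 − P = 4P − 268 gives 5P = 375, so P* = $75 and Q* = 32.
With the tax collected from buyers, demand (in seller-price terms) shifts: Qd = 107 − (P + 24).
Solving gives Q = 12.8 with buyers paying $94.2 and suppliers receiving $70.2 (the $24 wedge).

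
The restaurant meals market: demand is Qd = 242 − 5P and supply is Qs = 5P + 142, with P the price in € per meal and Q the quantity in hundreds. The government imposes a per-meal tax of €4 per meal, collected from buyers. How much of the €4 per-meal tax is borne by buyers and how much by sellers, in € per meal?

Before the tax: set 242 − 5P = 5P + 142 → P* = €10, Q* = 192.
With the tax collected from buyers, demand (in seller-price terms) shifts: Qd = 242 − 5(P + 4).
Solving gives Q = 182 with buyers paying €12 and sellers receiving €8 (the €4 wedge).
Burden on buyers: €2; on sellers: €2. (They sum to €4.)
The less price-elastic side of the market bears the larger share of a per-unit tax.

Buyers bear €2 per meal; sellers bear €2 per meal.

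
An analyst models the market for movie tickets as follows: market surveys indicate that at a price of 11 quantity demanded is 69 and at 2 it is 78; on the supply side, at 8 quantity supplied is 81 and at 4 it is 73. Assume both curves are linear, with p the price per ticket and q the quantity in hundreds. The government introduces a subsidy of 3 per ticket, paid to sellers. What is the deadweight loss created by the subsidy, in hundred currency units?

Demand slope: (78 − 69)/(2 − 11) = -1, so qd = 80 − p.
Supply slope: (73 − 81)/(4 − 8) = 2, so qs = 2p + 65.
Without the subsidy, 80 − p = 2p + 65 gives 3p = 15, so p* = 5 and q* = 75.
With a per-unit subsidy paid to sellers, each receives p + 3 per unit sold, so supply becomes qs = 2(p + 3) + 65.
Solving gives q = 77 with buyers paying 3 and sellers receiving 6 (the 3 wedge).
Quantity rises by |ΔQ| = |75 − 77| = 2.
DWL = ½ · t · |ΔQ| = ½ · 3 · 2 = 3.

Deadweight loss = 3 hundred.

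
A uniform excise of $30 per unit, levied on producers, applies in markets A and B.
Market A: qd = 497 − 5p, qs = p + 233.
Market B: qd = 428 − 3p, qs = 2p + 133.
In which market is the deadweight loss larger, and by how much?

Market B, by $165.

Market A: pre-tax p* = $44, q* = 277; post-tax q = 252; deadweight loss = $375.
Market B: pre-tax p* = $59, q* = 251; post-tax q = 215; deadweight loss = $540.
Difference: $375 vs $540 → market B is larger by $165.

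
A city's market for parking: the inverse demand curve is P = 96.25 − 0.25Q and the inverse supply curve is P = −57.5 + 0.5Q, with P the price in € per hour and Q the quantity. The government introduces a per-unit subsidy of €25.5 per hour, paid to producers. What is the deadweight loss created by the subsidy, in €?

Inverting to Q(P) form: Qd = 385 − 4P; Qs = 2P + 115.
Before the subsidy: set 385 − 4P = 2P + 115 → P* = €45, Q* = 205.
With a per-unit subsidy paid to producers, each receives P + 25.5 per unit sold, so supply becomes Qs = 2(P + 25.5) + 115.
Solving gives Q = 239 with buyers paying €36.5 and producers receiving €62 (the €25.5 wedge).
Quantity rises by |ΔQ| = |205 − 239| = 34.
DWL = ½ · t · |ΔQ| = ½ · 25.5 · 34 = €433.5.

Deadweight loss = €433.5.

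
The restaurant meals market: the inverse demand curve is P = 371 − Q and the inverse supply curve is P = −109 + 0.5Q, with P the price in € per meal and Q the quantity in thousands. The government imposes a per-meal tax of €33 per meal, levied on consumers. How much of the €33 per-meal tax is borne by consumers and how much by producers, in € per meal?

Consumers bear €22 per meal; producers bear €11 per meal.

Inverting to Q(P) form: Qd = 371 − P; Qs = 2P + 218.
Without the tax, 371 − P = 2P + 218 gives 3P = 153, so P* = €51 and Q* = 320.
With the tax collected from consumers, demand (in seller-price terms) shifts: Qd = 371 − (P + 33).
New equilibrium: consumers pay €73, producers receive €40, Q = 298. (Wedge: Pb − Ps = 33.)
Burden on consumers: €22; on producers: €11. (They sum to €33.)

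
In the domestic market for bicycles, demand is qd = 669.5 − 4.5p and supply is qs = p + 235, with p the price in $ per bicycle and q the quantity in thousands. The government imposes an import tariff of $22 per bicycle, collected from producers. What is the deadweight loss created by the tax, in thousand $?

Deadweight loss = $198 thousand.

Before the tax: set 669.5 − 4.5p = p + 235 → p* = $79, q* = 314.
With the tax collected from producers, supply shifts: qs = (p − 22) + 235.
Solving gives q = 296 with consumers paying $83 and producers receiving $61 (the $22 wedge).
Quantity falls by |ΔQ| = |314 − 296| = 18.
DWL = ½ · t · |ΔQ| = ½ · 22 · 18 = $198.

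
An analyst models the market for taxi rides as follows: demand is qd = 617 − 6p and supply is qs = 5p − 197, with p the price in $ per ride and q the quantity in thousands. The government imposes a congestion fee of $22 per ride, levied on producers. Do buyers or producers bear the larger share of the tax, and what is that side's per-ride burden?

Producers bear the larger share: $12 per ride.

Before the tax: set 617 − 6p = 5p − 197 → p* = $74, q* = 173.
With the tax collected from producers, supply shifts: qs = 5(p − 22) − 197.
Solving gives q = 113 with buyers paying $84 and producers receiving $62 (the $22 wedge).
Per-ride burden: buyers $10, producers $12.
Producers take the larger share because supply is less price-elastic here (demand slope 6 vs supply slope 5).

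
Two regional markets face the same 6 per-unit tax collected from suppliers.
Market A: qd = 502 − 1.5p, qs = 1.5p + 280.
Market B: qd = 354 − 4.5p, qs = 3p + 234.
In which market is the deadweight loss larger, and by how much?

Market B, by 18.9.

Market A: pre-tax p* = 74, q* = 391; post-tax q = 386.5; deadweight loss = 13.5.
Market B: pre-tax p* = 16, q* = 282; post-tax q = 271.2; deadweight loss = 32.4.
Difference: 13.5 vs 32.4 → market B is larger by 18.9.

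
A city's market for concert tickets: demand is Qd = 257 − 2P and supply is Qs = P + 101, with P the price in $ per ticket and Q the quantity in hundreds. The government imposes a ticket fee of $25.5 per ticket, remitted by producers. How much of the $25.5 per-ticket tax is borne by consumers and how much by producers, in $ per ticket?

Before the tax: set 257 − 2P = P + 101 → P* = $52, Q* = 153.
With the tax collected from producers, supply shifts: Qs = (P − 25.5) + 101.
Solving gives Q = 136 with consumers paying $60.5 and producers receiving $35 (the $25.5 wedge).
Burden on consumers: $8.5; on producers: $17. (They sum to $25.5.)
The less price-elastic side of the market bears the larger share of a per-unit tax.

Consumers bear $8.5 per ticket; producers bear $17 per ticket.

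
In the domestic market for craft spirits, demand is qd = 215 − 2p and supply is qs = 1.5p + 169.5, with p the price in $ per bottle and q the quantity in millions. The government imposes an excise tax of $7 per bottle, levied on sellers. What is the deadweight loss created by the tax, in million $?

Deadweight loss = $21 million.

Without the tax, 215 − 2p = 1.5p + 169.5 gives 3.5p = 45.5, so p* = $13 and q* = 189.
With the tax collected from sellers, supply shifts: qs = 1.5(p − 7) + 169.5.
New equilibrium: buyers pay $16, sellers receive $9, q = 183. (Wedge: pb − ps = 7.)
Quantity falls by |ΔQ| = |189 − 183| = 6.
DWL = ½ · t · |ΔQ| = ½ · 7 · 6 = $21.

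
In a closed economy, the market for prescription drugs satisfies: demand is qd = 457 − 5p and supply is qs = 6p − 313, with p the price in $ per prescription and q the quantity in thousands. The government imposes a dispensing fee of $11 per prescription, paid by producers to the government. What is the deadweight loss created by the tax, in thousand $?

Deadweight loss = $165 thousand.

Before the tax: set 457 − 5p = 6p − 313 → p* = $70, q* = 107.
With the tax collected from producers, supply shifts: qs = 6(p − 11) − 313.
Solving gives q = 77 with consumers paying $76 and producers receiving $65 (the $11 wedge).
Quantity falls by |ΔQ| = |107 − 77| = 30.
DWL = ½ · t · |ΔQ| = ½ · 11 · 30 = $165.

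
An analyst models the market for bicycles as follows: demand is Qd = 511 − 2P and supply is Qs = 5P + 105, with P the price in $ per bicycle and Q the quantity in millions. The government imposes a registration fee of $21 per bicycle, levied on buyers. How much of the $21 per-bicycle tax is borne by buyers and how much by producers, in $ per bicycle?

Buyers bear $15 per bicycle; producers bear $6 per bicycle.

Without the tax, 511 − 2P = 5P + 105 gives 7P = 406, so P* = $58 and Q* = 395.
With the tax collected from buyers, demand (in seller-price terms) shifts: Qd = 511 − 2(P + 21).
New equilibrium: buyers pay $73, producers receive $52, Q = 365. (Wedge: Pb − Ps = 21.)
Burden on buyers: $15; on producers: $6. (They sum to $21.)
The less price-elastic side of the market bears the larger share of a per-unit tax.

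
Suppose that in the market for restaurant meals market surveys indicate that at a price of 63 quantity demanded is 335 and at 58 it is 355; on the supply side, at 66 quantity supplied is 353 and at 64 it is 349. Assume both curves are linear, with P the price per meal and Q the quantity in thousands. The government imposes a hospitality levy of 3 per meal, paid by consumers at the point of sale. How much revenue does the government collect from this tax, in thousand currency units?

Demand slope: (355 − 335)/(58 − 63) = -4, so Qd = 587 − 4P.
Supply slope: (349 − 353)/(64 − 66) = 2, so Qs = 2P + 221.
Without the tax, 587 − 4P = 2P + 221 gives 6P = 366, so P* = 61 and Q* = 343.
With the tax collected from consumers, demand (in seller-price terms) shifts: Qd = 587 − 4(P + 3).
New equilibrium: consumers pay 62, sellers receive 59, Q = 339. (Wedge: Pb − Ps = 3.)
Revenue = t · Q = 3 · 339 = 1017.

Tax revenue = 1017 thousand.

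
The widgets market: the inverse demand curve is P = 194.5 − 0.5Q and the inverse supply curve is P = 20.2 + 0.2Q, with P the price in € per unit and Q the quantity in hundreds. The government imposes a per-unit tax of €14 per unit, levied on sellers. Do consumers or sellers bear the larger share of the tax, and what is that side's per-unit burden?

Inverting to Q(P) form: Qd = 389 − 2P; Qs = 5P − 101.
Before the tax: set 389 − 2P = 5P − 101 → P* = €70, Q* = 249.
With the tax collected from sellers, supply shifts: Qs = 5(P − 14) − 101.
Solving gives Q = 229 with consumers paying €80 and sellers receiving €66 (the €14 wedge).
Per-unit burden: consumers €10, sellers €4.
Consumers take the larger share because demand is less price-elastic here (demand slope 2 vs supply slope 5).

Consumers bear the larger share: €10 per unit.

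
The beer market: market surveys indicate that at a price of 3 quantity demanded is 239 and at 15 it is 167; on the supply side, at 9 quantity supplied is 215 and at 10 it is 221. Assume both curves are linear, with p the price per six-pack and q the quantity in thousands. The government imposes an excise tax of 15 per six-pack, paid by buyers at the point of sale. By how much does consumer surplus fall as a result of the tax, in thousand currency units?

Consumer surplus falls by 1398.75 thousand.

Demand slope: (167 − 239)/(15 − 3) = -6, so qd = 257 − 6p.
Supply slope: (221 − 215)/(10 − 9) = 6, so qs = 6p + 161.
Before the tax: set 257 − 6p = 6p + 161 → p* = 8, q* = 209.
With the tax collected from buyers, demand (in seller-price terms) shifts: qd = 257 − 6(p + 15).
Solving gives q = 164 with buyers paying 15.5 and sellers receiving 0.5 (the 15 wedge).
ΔCS is the trapezoid between Q = 164 and Q = 209 of height 7.5: ½ · (209 + 164) · 7.5 = 1398.75.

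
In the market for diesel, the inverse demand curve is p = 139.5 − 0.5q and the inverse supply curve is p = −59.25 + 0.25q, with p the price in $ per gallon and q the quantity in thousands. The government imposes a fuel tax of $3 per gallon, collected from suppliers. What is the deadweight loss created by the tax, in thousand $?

Inverting to q(p) form: qd = 279 − 2p; qs = 4p + 237.
Without the tax, 279 − 2p = 4p + 237 gives 6p = 42, so p* = $7 and q* = 265.
With the tax collected from suppliers, supply shifts: qs = 4(p − 3) + 237.
New equilibrium: consumers pay $9, suppliers receive $6, q = 261. (Wedge: pb − ps = 3.)
Quantity falls by |ΔQ| = |265 − 261| = 4.
DWL = ½ · t · |ΔQ| = ½ · 3 · 4 = $6.

Deadweight loss = $6 thousand.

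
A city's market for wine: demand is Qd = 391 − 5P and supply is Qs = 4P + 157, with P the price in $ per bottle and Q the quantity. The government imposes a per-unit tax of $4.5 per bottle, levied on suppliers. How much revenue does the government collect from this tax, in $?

Without the tax, 391 − 5P = 4P + 157 gives 9P = 234, so P* = $26 and Q* = 261.
With the tax collected from suppliers, supply shifts: Qs = 4(P − 4.5) + 157.
New equilibrium: buyers pay $28, suppliers receive $23.5, Q = 251. (Wedge: Pb − Ps = 4.5.)
Revenue = t · Q = 4.5 · 251 = $1129.5.

Tax revenue = $1129.5.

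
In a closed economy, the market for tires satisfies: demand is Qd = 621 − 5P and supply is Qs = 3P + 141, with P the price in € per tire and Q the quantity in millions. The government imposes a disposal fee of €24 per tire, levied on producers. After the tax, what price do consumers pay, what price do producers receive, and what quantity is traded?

Consumers pay €69; producers receive €45; quantity = 276.

Without the tax, 621 − 5P = 3P + 141 gives 8P = 480, so P* = €60 and Q* = 321.
With the tax collected from producers, supply shifts: Qs = 3(P − 24) + 141.
Solving gives Q = 276 with consumers paying €69 and producers receiving €45 (the €24 wedge).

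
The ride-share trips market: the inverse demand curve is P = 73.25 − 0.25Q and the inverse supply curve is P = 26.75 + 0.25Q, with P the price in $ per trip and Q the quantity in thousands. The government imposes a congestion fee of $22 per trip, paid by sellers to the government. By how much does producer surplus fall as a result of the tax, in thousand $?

Rewrite in direct form: Qd = 293 − 4P and Qs = 4P − 107.
Before the tax: set 293 − 4P = 4P − 107 → P* = $50, Q* = 93.
With the tax collected from sellers, supply shifts: Qs = 4(P − 22) − 107.
Solving gives Q = 49 with buyers paying $61 and sellers receiving $39 (the $22 wedge).
ΔPS is the trapezoid between Q = 49 and Q = 93 of height $11: ½ · (93 + 49) · 11 = $781.

Producer surplus falls by $781 thousand.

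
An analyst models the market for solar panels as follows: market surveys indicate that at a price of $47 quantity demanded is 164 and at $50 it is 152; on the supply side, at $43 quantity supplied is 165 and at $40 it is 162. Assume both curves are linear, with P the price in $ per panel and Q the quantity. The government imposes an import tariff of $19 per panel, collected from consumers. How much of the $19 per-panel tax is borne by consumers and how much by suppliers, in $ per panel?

Consumers bear $3.8 per panel; suppliers bear $15.2 per panel.

Demand slope: (152 − 164)/(50 − 47) = -4, so Qd = 352 − 4P.
Supply slope: (162 − 165)/(40 − 43) = 1, so Qs = P + 122.
Before the tax: set 352 − 4P = P + 122 → P* = $46, Q* = 168.
With the tax collected from consumers, demand (in seller-price terms) shifts: Qd = 352 − 4(P + 19).
New equilibrium: consumers pay $49.8, suppliers receive $30.8, Q = 152.8. (Wedge: Pb − Ps = 19.)
Burden on consumers: $3.8; on suppliers: $15.2. (They sum to $19.)
The less price-elastic side of the market bears the larger share of a per-unit tax.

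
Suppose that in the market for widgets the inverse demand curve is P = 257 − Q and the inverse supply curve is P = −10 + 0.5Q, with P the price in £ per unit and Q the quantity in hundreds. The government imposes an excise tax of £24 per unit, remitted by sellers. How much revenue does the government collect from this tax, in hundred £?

Inverting to Q(P) form: Qd = 257 − P; Qs = 2P + 20.
Before the tax: set 257 − P = 2P + 20 → P* = £79, Q* = 178.
With the tax collected from sellers, supply shifts: Qs = 2(P − 24) + 20.
New equilibrium: buyers pay £95, sellers receive £71, Q = 162. (Wedge: Pb − Ps = 24.)
Revenue = t · Q = 24 · 162 = £3888.

Tax revenue = £3888 hundred.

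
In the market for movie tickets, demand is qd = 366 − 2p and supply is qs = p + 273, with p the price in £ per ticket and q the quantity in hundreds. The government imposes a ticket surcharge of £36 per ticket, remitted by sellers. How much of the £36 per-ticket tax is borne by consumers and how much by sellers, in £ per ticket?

Before the tax: set 366 − 2p = p + 273 → p* = £31, q* = 304.
With the tax collected from sellers, supply shifts: qs = (p − 36) + 273.
New equilibrium: consumers pay £43, sellers receive £7, q = 280. (Wedge: pb − ps = 36.)
Burden on consumers: £12; on sellers: £24. (They sum to £36.)
The less price-elastic side of the market bears the larger share of a per-unit tax.

Consumers bear £12 per ticket; sellers bear £24 per ticket.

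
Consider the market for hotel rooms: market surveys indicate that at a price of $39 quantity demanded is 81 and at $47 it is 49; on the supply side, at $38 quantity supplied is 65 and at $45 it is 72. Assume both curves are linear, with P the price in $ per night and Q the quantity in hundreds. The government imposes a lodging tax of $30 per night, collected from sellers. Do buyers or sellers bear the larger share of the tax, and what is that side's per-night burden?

Sellers bear the larger share: $24 per night.

Demand slope: (49 − 81)/(47 − 39) = -4, so Qd = 237 − 4P.
Supply slope: (72 − 65)/(45 − 38) = 1, so Qs = P + 27.
Without the tax, 237 − 4P = P + 27 gives 5P = 210, so P* = $42 and Q* = 69.
With the tax collected from sellers, supply shifts: Qs = (P − 30) + 27.
New equilibrium: buyers pay $48, sellers receive $18, Q = 45. (Wedge: Pb − Ps = 30.)
Per-night burden: buyers $6, sellers $24.
Sellers take the larger share because supply is less price-elastic here (demand slope 4 vs supply slope 1).
The less price-elastic side of the market bears the larger share of a per-unit tax.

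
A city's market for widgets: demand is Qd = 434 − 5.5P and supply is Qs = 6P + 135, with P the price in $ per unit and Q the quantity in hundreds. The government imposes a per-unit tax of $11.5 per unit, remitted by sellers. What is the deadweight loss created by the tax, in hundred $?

Deadweight loss = $189.75 hundred.

Before the tax: set 434 − 5.5P = 6P + 135 → P* = $26, Q* = 291.
With the tax collected from sellers, supply shifts: Qs = 6(P − 11.5) + 135.
Solving gives Q = 258 with buyers paying $32 and sellers receiving $20.5 (the $11.5 wedge).
Quantity falls by |ΔQ| = |291 − 258| = 33.
DWL = ½ · t · |ΔQ| = ½ · 11.5 · 33 = $189.75.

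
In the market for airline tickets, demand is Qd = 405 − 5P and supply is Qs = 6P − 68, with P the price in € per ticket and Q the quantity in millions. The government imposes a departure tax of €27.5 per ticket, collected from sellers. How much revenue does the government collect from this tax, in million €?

Without the tax, 405 − 5P = 6P − 68 gives 11P = 473, so P* = €43 and Q* = 190.
With the tax collected from sellers, supply shifts: Qs = 6(P − 27.5) − 68.
New equilibrium: buyers pay €58, sellers receive €30.5, Q = 115. (Wedge: Pb − Ps = 27.5.)
Revenue = t · Q = 27.5 · 115 = €3162.5.

Tax revenue = €3162.5 million.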